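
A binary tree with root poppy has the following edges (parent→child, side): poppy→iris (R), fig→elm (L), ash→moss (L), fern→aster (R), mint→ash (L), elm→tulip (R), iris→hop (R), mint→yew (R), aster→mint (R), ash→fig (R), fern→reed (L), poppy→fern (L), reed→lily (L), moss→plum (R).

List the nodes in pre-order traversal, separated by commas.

Pre-order visits the node, then its left subtree, then its right subtree.
Visit poppy.
At poppy: go left to fern.
  Visit fern.
  At fern: go left to reed.
    Visit reed.
    At reed: go left to lily.
      lily is a leaf — visit lily.
    At reed: no right child.
  At fern: go right to aster.
    Visit aster.
    At aster: no left child.
    At aster: go right to mint.
      Visit mint.
      At mint: go left to ash.
        Visit ash.
        At ash: go left to moss.
          Visit moss.
          At moss: no left child.
          At moss: go right to plum.
            plum is a leaf — visit plum.
        At ash: go right to fig.
          Visit fig.
          At fig: go left to elm.
            Visit elm.
            At elm: no left child.
            At elm: go right to tulip.
              tulip is a leaf — visit tulip.
          At fig: no right child.
      At mint: go right to yew.
        yew is a leaf — visit yew.
At poppy: go right to iris.
  Visit iris.
  At iris: no left child.
  At iris: go right to hop.
    hop is a leaf — visit hop.

poppy, fern, reed, lily, aster, mint, ash, moss, plum, fig, elm, tulip, yew, iris, hop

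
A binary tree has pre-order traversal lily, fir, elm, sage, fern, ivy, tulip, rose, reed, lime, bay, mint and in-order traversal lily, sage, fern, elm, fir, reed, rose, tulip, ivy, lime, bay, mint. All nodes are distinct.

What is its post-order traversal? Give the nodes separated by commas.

fern, sage, elm, reed, rose, tulip, mint, bay, lime, ivy, fir, lily

The first element of pre-order is the root; it splits in-order into left and right subtrees.
Root lily: left subtree has 0 nodes { }, right has 11 {sage, fern, elm, fir, reed, rose, tulip, ivy, lime, bay, mint}.
  Root fir: left subtree has 3 nodes {sage, fern, elm}, right has 7 {reed, rose, tulip, ivy, lime, bay, mint}.
    Root elm: left subtree has 2 nodes {sage, fern}, right has 0 { }.
      Root sage: left subtree has 0 nodes { }, right has 1 {fern}.
    Root ivy: left subtree has 3 nodes {reed, rose, tulip}, right has 3 {lime, bay, mint}.
      Root tulip: left subtree has 2 nodes {reed, rose}, right has 0 { }.
        Root rose: left subtree has 1 node {reed}, right has 0 { }.
      Root lime: left subtree has 0 nodes { }, right has 2 {bay, mint}.
        Root bay: left subtree has 0 nodes { }, right has 1 {mint}.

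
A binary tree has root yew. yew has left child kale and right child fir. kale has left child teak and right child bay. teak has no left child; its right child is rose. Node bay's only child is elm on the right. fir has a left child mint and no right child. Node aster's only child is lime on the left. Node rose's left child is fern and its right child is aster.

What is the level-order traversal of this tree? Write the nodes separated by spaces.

yew kale fir teak bay mint rose elm fern aster lime

Level-order visits nodes level by level from the root, left to right within each level.
Level 0: yew
Level 1: kale, fir
Level 2: teak, bay, mint
Level 3: rose, elm
Level 4: fern, aster
Level 5: lime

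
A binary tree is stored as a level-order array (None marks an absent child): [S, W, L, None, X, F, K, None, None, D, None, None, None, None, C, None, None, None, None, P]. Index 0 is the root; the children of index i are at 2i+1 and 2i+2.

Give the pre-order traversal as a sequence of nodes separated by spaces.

S W X D P L F K C

Pre-order visits the node, then its left subtree, then its right subtree.
Visit S.
At S: go left to W.
  Visit W.
  At W: no left child.
  At W: go right to X.
    Visit X.
    At X: go left to D.
      Visit D.
      At D: go left to P.
        P is a leaf — visit P.
      At D: no right child.
    At X: no right child.
At S: go right to L.
  Visit L.
  At L: go left to F.
    F is a leaf — visit F.
  At L: go right to K.
    Visit K.
    At K: no left child.
    At K: go right to C.
      C is a leaf — visit C.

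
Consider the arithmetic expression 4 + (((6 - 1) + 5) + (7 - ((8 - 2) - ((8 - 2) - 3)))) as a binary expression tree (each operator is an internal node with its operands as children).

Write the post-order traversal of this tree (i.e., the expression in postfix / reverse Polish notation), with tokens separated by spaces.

Post-order on an expression tree gives postfix notation: for each operator, emit left operand, right operand, then the operator.

4 6 1 - 5 + 7 8 2 - 8 2 - 3 - - - + +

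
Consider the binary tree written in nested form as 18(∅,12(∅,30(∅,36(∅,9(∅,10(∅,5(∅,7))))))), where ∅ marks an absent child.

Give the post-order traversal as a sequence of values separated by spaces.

7 5 10 9 36 30 12 18

Post-order visits the left subtree, then the right subtree, then the node.
At 18: no left child.
At 18: go right to 12.
  At 12: no left child.
  At 12: go right to 30.
    At 30: no left child.
    At 30: go right to 36.
      At 36: no left child.
      At 36: go right to 9.
        At 9: no left child.
        At 9: go right to 10.
          At 10: no left child.
          At 10: go right to 5.
            At 5: no left child.
            At 5: go right to 7.
              7 is a leaf — visit 7.
            Visit 5.
          Visit 10.
        Visit 9.
      Visit 36.
    Visit 30.
  Visit 12.
Visit 18.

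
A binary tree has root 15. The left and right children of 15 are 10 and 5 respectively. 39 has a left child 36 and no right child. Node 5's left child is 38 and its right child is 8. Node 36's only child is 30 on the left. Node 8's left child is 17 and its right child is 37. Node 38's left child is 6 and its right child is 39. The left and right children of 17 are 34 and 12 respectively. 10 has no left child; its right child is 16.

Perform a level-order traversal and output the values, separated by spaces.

Level-order visits nodes level by level from the root, left to right within each level.
Level 0: 15
Level 1: 10, 5
Level 2: 16, 38, 8
Level 3: 6, 39, 17, 37
Level 4: 36, 34, 12
Level 5: 30

15 10 5 16 38 8 6 39 17 37 36 34 12 30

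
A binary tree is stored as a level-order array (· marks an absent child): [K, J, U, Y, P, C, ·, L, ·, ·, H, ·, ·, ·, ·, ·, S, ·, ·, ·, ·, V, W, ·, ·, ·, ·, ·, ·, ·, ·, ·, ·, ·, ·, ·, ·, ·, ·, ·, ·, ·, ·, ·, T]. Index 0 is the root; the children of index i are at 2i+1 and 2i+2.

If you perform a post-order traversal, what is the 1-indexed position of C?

10

Post-order visits the left subtree, then the right subtree, then the node.
At K: go left to J.
  At J: go left to Y.
    At Y: go left to L.
      At L: no left child.
      At L: go right to S.
        S is a leaf — visit S.
      Visit L.
    At Y: no right child.
    Visit Y.
  At J: go right to P.
    At P: no left child.
    At P: go right to H.
      At H: go left to V.
        At V: no left child.
        At V: go right to T.
          T is a leaf — visit T.
        Visit V.
      At H: go right to W.
        W is a leaf — visit W.
      Visit H.
    Visit P.
  Visit J.
At K: go right to U.
  At U: go left to C.
    C is a leaf — visit C.
  At U: no right child.
  Visit U.
Visit K.
Full post-order sequence: S, L, Y, T, V, W, H, P, J, C, U, K.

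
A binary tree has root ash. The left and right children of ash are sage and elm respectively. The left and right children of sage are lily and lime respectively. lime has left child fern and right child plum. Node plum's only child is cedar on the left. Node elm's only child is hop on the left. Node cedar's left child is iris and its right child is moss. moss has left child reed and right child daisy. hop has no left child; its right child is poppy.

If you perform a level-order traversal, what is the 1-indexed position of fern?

7

Level-order visits nodes level by level from the root, left to right within each level.
Level 0: ash
Level 1: sage, elm
Level 2: lily, lime, hop
Level 3: fern, plum, poppy
Level 4: cedar
Level 5: iris, moss
Level 6: reed, daisy
Full level-order sequence: ash, sage, elm, lily, lime, hop, fern, plum, poppy, cedar, iris, moss, reed, daisy.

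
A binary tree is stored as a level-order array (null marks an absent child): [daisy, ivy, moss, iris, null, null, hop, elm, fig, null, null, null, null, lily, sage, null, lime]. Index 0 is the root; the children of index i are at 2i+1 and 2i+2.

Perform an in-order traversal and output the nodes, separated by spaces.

In-order visits the left subtree, then the node, then the right subtree.
At daisy: go left to ivy.
  At ivy: go left to iris.
    At iris: go left to elm.
      At elm: no left child.
      Visit elm.
      At elm: go right to lime.
        lime is a leaf — visit lime.
    Visit iris.
    At iris: go right to fig.
      fig is a leaf — visit fig.
  Visit ivy.
  At ivy: no right child.
Visit daisy.
At daisy: go right to moss.
  At moss: no left child.
  Visit moss.
  At moss: go right to hop.
    At hop: go left to lily.
      lily is a leaf — visit lily.
    Visit hop.
    At hop: go right to sage.
      sage is a leaf — visit sage.

elm lime iris fig ivy daisy moss lily hop sage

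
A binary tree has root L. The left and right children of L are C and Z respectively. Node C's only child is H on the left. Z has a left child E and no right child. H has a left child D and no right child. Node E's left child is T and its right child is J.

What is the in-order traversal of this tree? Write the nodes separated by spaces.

In-order visits the left subtree, then the node, then the right subtree.
At L: go left to C.
  At C: go left to H.
    At H: go left to D.
      D is a leaf — visit D.
    Visit H.
    At H: no right child.
  Visit C.
  At C: no right child.
Visit L.
At L: go right to Z.
  At Z: go left to E.
    At E: go left to T.
      T is a leaf — visit T.
    Visit E.
    At E: go right to J.
      J is a leaf — visit J.
  Visit Z.
  At Z: no right child.

D H C L T E J Z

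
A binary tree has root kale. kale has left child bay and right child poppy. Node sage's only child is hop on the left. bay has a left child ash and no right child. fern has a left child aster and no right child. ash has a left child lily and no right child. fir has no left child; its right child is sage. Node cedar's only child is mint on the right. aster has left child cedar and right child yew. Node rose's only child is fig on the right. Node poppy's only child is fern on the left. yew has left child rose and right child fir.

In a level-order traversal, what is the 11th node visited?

rose

Level-order visits nodes level by level from the root, left to right within each level.
Level 0: kale
Level 1: bay, poppy
Level 2: ash, fern
Level 3: lily, aster
Level 4: cedar, yew
Level 5: mint, rose, fir
Level 6: fig, sage
Level 7: hop
Full level-order sequence: kale, bay, poppy, ash, fern, lily, aster, cedar, yew, mint, rose, fir, fig, sage, hop.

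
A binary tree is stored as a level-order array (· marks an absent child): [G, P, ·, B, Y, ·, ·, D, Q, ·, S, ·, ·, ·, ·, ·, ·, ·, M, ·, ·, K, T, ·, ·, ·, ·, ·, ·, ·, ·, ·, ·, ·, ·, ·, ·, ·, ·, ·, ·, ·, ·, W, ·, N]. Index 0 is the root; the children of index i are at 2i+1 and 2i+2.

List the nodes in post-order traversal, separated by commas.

D, M, Q, B, W, K, N, T, S, Y, P, G

Post-order visits the left subtree, then the right subtree, then the node.
At G: go left to P.
  At P: go left to B.
    At B: go left to D.
      D is a leaf — visit D.
    At B: go right to Q.
      At Q: no left child.
      At Q: go right to M.
        M is a leaf — visit M.
      Visit Q.
    Visit B.
  At P: go right to Y.
    At Y: no left child.
    At Y: go right to S.
      At S: go left to K.
        At K: go left to W.
          W is a leaf — visit W.
        At K: no right child.
        Visit K.
      At S: go right to T.
        At T: go left to N.
          N is a leaf — visit N.
        At T: no right child.
        Visit T.
      Visit S.
    Visit Y.
  Visit P.
At G: no right child.
Visit G.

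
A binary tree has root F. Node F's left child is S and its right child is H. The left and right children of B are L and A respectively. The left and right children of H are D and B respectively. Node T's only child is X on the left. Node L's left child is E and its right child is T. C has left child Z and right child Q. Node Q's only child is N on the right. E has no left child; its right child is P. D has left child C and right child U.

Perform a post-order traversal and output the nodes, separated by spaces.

S Z N Q C U D P E X T L A B H F

Post-order visits the left subtree, then the right subtree, then the node.
At F: go left to S.
  S is a leaf — visit S.
At F: go right to H.
  At H: go left to D.
    At D: go left to C.
      At C: go left to Z.
        Z is a leaf — visit Z.
      At C: go right to Q.
        At Q: no left child.
        At Q: go right to N.
          N is a leaf — visit N.
        Visit Q.
      Visit C.
    At D: go right to U.
      U is a leaf — visit U.
    Visit D.
  At H: go right to B.
    At B: go left to L.
      At L: go left to E.
        At E: no left child.
        At E: go right to P.
          P is a leaf — visit P.
        Visit E.
      At L: go right to T.
        At T: go left to X.
          X is a leaf — visit X.
        At T: no right child.
        Visit T.
      Visit L.
    At B: go right to A.
      A is a leaf — visit A.
    Visit B.
  Visit H.
Visit F.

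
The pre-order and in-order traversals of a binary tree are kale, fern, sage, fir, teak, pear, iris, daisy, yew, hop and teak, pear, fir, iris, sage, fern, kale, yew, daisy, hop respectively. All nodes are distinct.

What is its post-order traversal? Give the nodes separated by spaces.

pear teak iris fir sage fern yew hop daisy kale

The first element of pre-order is the root; it splits in-order into left and right subtrees.
Root kale: left subtree has 6 nodes {teak, pear, fir, iris, sage, fern}, right has 3 {yew, daisy, hop}.
  Root fern: left subtree has 5 nodes {teak, pear, fir, iris, sage}, right has 0 { }.
    Root sage: left subtree has 4 nodes {teak, pear, fir, iris}, right has 0 { }.
      Root fir: left subtree has 2 nodes {teak, pear}, right has 1 {iris}.
        Root teak: left subtree has 0 nodes { }, right has 1 {pear}.
  Root daisy: left subtree has 1 node {yew}, right has 1 {hop}.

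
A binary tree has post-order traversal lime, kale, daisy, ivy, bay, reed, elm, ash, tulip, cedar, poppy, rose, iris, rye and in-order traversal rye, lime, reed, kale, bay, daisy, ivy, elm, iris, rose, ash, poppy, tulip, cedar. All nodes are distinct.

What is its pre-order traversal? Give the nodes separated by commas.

rye, iris, elm, reed, lime, bay, kale, ivy, daisy, rose, poppy, ash, cedar, tulip

The last element of post-order is the root; it splits in-order into left and right subtrees.
Root rye: left subtree has 0 nodes { }, right has 13 {lime, reed, kale, bay, daisy, ivy, elm, iris, rose, ash, poppy, tulip, cedar}.
  Root iris: left subtree has 7 nodes {lime, reed, kale, bay, daisy, ivy, elm}, right has 5 {rose, ash, poppy, tulip, cedar}.
    Root elm: left subtree has 6 nodes {lime, reed, kale, bay, daisy, ivy}, right has 0 { }.
      Root reed: left subtree has 1 node {lime}, right has 4 {kale, bay, daisy, ivy}.
        Root bay: left subtree has 1 node {kale}, right has 2 {daisy, ivy}.
          Root ivy: left subtree has 1 node {daisy}, right has 0 { }.
    Root rose: left subtree has 0 nodes { }, right has 4 {ash, poppy, tulip, cedar}.
      Root poppy: left subtree has 1 node {ash}, right has 2 {tulip, cedar}.
        Root cedar: left subtree has 1 node {tulip}, right has 0 { }.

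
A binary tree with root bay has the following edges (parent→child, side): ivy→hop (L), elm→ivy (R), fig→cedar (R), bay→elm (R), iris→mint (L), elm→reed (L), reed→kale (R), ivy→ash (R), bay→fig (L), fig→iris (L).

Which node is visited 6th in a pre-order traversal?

Pre-order visits the node, then its left subtree, then its right subtree.
Visit bay.
At bay: go left to fig.
  Visit fig.
  At fig: go left to iris.
    Visit iris.
    At iris: go left to mint.
      mint is a leaf — visit mint.
    At iris: no right child.
  At fig: go right to cedar.
    cedar is a leaf — visit cedar.
At bay: go right to elm.
  Visit elm.
  At elm: go left to reed.
    Visit reed.
    At reed: no left child.
    At reed: go right to kale.
      kale is a leaf — visit kale.
  At elm: go right to ivy.
    Visit ivy.
    At ivy: go left to hop.
      hop is a leaf — visit hop.
    At ivy: go right to ash.
      ash is a leaf — visit ash.
Full pre-order sequence: bay, fig, iris, mint, cedar, elm, reed, kale, ivy, hop, ash.

elm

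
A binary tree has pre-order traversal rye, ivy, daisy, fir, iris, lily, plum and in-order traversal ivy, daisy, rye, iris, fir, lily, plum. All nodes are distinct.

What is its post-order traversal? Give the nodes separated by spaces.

daisy ivy iris plum lily fir rye

The first element of pre-order is the root; it splits in-order into left and right subtrees.
Root rye: left subtree has 2 nodes {ivy, daisy}, right has 4 {iris, fir, lily, plum}.
  Root ivy: left subtree has 0 nodes { }, right has 1 {daisy}.
  Root fir: left subtree has 1 node {iris}, right has 2 {lily, plum}.
    Root lily: left subtree has 0 nodes { }, right has 1 {plum}.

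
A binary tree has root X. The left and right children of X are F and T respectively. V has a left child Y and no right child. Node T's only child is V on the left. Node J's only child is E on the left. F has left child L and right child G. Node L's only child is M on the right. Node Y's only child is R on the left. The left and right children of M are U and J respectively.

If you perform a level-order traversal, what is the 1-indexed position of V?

6

Level-order visits nodes level by level from the root, left to right within each level.
Level 0: X
Level 1: F, T
Level 2: L, G, V
Level 3: M, Y
Level 4: U, J, R
Level 5: E
Full level-order sequence: X, F, T, L, G, V, M, Y, U, J, R, E.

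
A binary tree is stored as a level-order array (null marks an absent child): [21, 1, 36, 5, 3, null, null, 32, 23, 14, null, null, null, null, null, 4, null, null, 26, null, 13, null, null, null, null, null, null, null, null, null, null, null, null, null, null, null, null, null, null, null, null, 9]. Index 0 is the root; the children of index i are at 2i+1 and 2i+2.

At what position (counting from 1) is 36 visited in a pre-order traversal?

12

Pre-order visits the node, then its left subtree, then its right subtree.
Visit 21.
At 21: go left to 1.
  Visit 1.
  At 1: go left to 5.
    Visit 5.
    At 5: go left to 32.
      Visit 32.
      At 32: go left to 4.
        4 is a leaf — visit 4.
      At 32: no right child.
    At 5: go right to 23.
      Visit 23.
      At 23: no left child.
      At 23: go right to 26.
        26 is a leaf — visit 26.
  At 1: go right to 3.
    Visit 3.
    At 3: go left to 14.
      Visit 14.
      At 14: no left child.
      At 14: go right to 13.
        Visit 13.
        At 13: go left to 9.
          9 is a leaf — visit 9.
        At 13: no right child.
    At 3: no right child.
At 21: go right to 36.
  36 is a leaf — visit 36.
Full pre-order sequence: 21, 1, 5, 32, 4, 23, 26, 3, 14, 13, 9, 36.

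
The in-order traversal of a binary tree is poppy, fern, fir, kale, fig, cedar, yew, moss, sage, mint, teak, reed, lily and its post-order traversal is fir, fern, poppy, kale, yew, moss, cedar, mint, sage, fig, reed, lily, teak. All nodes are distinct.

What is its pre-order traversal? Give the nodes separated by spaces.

teak fig kale poppy fern fir sage cedar moss yew mint lily reed

The last element of post-order is the root; it splits in-order into left and right subtrees.
Root teak: left subtree has 10 nodes {poppy, fern, fir, kale, fig, cedar, yew, moss, sage, mint}, right has 2 {reed, lily}.
  Root fig: left subtree has 4 nodes {poppy, fern, fir, kale}, right has 5 {cedar, yew, moss, sage, mint}.
    Root kale: left subtree has 3 nodes {poppy, fern, fir}, right has 0 { }.
      Root poppy: left subtree has 0 nodes { }, right has 2 {fern, fir}.
        Root fern: left subtree has 0 nodes { }, right has 1 {fir}.
    Root sage: left subtree has 3 nodes {cedar, yew, moss}, right has 1 {mint}.
      Root cedar: left subtree has 0 nodes { }, right has 2 {yew, moss}.
        Root moss: left subtree has 1 node {yew}, right has 0 { }.
  Root lily: left subtree has 1 node {reed}, right has 0 { }.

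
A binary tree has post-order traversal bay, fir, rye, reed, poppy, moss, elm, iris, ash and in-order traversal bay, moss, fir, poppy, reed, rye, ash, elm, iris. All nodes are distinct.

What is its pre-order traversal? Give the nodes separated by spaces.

The last element of post-order is the root; it splits in-order into left and right subtrees.
Root ash: left subtree has 6 nodes {bay, moss, fir, poppy, reed, rye}, right has 2 {elm, iris}.
  Root moss: left subtree has 1 node {bay}, right has 4 {fir, poppy, reed, rye}.
    Root poppy: left subtree has 1 node {fir}, right has 2 {reed, rye}.
      Root reed: left subtree has 0 nodes { }, right has 1 {rye}.
  Root iris: left subtree has 1 node {elm}, right has 0 { }.

ash moss bay poppy fir reed rye iris elm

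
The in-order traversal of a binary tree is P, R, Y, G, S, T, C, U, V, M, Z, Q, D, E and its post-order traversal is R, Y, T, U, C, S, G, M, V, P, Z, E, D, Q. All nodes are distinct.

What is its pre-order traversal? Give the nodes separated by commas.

The last element of post-order is the root; it splits in-order into left and right subtrees.
Root Q: left subtree has 11 nodes {P, R, Y, G, S, T, C, U, V, M, Z}, right has 2 {D, E}.
  Root Z: left subtree has 10 nodes {P, R, Y, G, S, T, C, U, V, M}, right has 0 { }.
    Root P: left subtree has 0 nodes { }, right has 9 {R, Y, G, S, T, C, U, V, M}.
      Root V: left subtree has 7 nodes {R, Y, G, S, T, C, U}, right has 1 {M}.
        Root G: left subtree has 2 nodes {R, Y}, right has 4 {S, T, C, U}.
          Root Y: left subtree has 1 node {R}, right has 0 { }.
          Root S: left subtree has 0 nodes { }, right has 3 {T, C, U}.
            Root C: left subtree has 1 node {T}, right has 1 {U}.
  Root D: left subtree has 0 nodes { }, right has 1 {E}.

Q, Z, P, V, G, Y, R, S, C, T, U, M, D, E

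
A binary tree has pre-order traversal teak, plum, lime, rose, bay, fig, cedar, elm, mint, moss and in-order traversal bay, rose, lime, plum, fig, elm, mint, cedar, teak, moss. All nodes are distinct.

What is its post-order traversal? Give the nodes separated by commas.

The first element of pre-order is the root; it splits in-order into left and right subtrees.
Root teak: left subtree has 8 nodes {bay, rose, lime, plum, fig, elm, mint, cedar}, right has 1 {moss}.
  Root plum: left subtree has 3 nodes {bay, rose, lime}, right has 4 {fig, elm, mint, cedar}.
    Root lime: left subtree has 2 nodes {bay, rose}, right has 0 { }.
      Root rose: left subtree has 1 node {bay}, right has 0 { }.
    Root fig: left subtree has 0 nodes { }, right has 3 {elm, mint, cedar}.
      Root cedar: left subtree has 2 nodes {elm, mint}, right has 0 { }.
        Root elm: left subtree has 0 nodes { }, right has 1 {mint}.

bay, rose, lime, mint, elm, cedar, fig, plum, moss, teak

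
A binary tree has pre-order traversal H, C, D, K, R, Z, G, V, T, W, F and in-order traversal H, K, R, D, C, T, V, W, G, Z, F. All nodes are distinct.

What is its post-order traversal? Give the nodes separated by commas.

The first element of pre-order is the root; it splits in-order into left and right subtrees.
Root H: left subtree has 0 nodes { }, right has 10 {K, R, D, C, T, V, W, G, Z, F}.
  Root C: left subtree has 3 nodes {K, R, D}, right has 6 {T, V, W, G, Z, F}.
    Root D: left subtree has 2 nodes {K, R}, right has 0 { }.
      Root K: left subtree has 0 nodes { }, right has 1 {R}.
    Root Z: left subtree has 4 nodes {T, V, W, G}, right has 1 {F}.
      Root G: left subtree has 3 nodes {T, V, W}, right has 0 { }.
        Root V: left subtree has 1 node {T}, right has 1 {W}.

R, K, D, T, W, V, G, F, Z, C, H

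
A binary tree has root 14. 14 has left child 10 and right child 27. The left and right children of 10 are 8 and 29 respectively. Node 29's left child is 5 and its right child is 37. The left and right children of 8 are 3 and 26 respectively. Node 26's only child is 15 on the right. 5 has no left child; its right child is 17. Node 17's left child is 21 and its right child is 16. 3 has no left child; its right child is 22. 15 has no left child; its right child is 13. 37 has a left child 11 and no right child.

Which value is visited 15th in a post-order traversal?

27

Post-order visits the left subtree, then the right subtree, then the node.
At 14: go left to 10.
  At 10: go left to 8.
    At 8: go left to 3.
      At 3: no left child.
      At 3: go right to 22.
        22 is a leaf — visit 22.
      Visit 3.
    At 8: go right to 26.
      At 26: no left child.
      At 26: go right to 15.
        At 15: no left child.
        At 15: go right to 13.
          13 is a leaf — visit 13.
        Visit 15.
      Visit 26.
    Visit 8.
  At 10: go right to 29.
    At 29: go left to 5.
      At 5: no left child.
      At 5: go right to 17.
        At 17: go left to 21.
          21 is a leaf — visit 21.
        At 17: go right to 16.
          16 is a leaf — visit 16.
        Visit 17.
      Visit 5.
    At 29: go right to 37.
      At 37: go left to 11.
        11 is a leaf — visit 11.
      At 37: no right child.
      Visit 37.
    Visit 29.
  Visit 10.
At 14: go right to 27.
  27 is a leaf — visit 27.
Visit 14.
Full post-order sequence: 22, 3, 13, 15, 26, 8, 21, 16, 17, 5, 11, 37, 29, 10, 27, 14.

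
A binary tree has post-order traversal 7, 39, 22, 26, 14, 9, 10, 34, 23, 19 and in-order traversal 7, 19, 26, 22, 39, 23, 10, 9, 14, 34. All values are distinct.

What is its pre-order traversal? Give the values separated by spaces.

19 7 23 26 22 39 34 10 9 14

The last element of post-order is the root; it splits in-order into left and right subtrees.
Root 19: left subtree has 1 node {7}, right has 8 {26, 22, 39, 23, 10, 9, 14, 34}.
  Root 23: left subtree has 3 nodes {26, 22, 39}, right has 4 {10, 9, 14, 34}.
    Root 26: left subtree has 0 nodes { }, right has 2 {22, 39}.
      Root 22: left subtree has 0 nodes { }, right has 1 {39}.
    Root 34: left subtree has 3 nodes {10, 9, 14}, right has 0 { }.
      Root 10: left subtree has 0 nodes { }, right has 2 {9, 14}.
        Root 9: left subtree has 0 nodes { }, right has 1 {14}.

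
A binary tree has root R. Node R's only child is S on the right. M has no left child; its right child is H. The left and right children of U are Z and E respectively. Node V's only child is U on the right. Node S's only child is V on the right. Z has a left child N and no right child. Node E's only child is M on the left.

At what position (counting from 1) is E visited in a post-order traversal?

Post-order visits the left subtree, then the right subtree, then the node.
At R: no left child.
At R: go right to S.
  At S: no left child.
  At S: go right to V.
    At V: no left child.
    At V: go right to U.
      At U: go left to Z.
        At Z: go left to N.
          N is a leaf — visit N.
        At Z: no right child.
        Visit Z.
      At U: go right to E.
        At E: go left to M.
          At M: no left child.
          At M: go right to H.
            H is a leaf — visit H.
          Visit M.
        At E: no right child.
        Visit E.
      Visit U.
    Visit V.
  Visit S.
Visit R.
Full post-order sequence: N, Z, H, M, E, U, V, S, R.

5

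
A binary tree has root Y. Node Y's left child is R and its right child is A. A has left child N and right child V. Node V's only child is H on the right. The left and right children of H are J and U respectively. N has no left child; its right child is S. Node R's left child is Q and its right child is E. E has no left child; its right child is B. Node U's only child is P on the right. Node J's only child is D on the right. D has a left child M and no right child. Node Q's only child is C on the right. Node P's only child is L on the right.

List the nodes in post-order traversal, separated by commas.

C, Q, B, E, R, S, N, M, D, J, L, P, U, H, V, A, Y

Post-order visits the left subtree, then the right subtree, then the node.
At Y: go left to R.
  At R: go left to Q.
    At Q: no left child.
    At Q: go right to C.
      C is a leaf — visit C.
    Visit Q.
  At R: go right to E.
    At E: no left child.
    At E: go right to B.
      B is a leaf — visit B.
    Visit E.
  Visit R.
At Y: go right to A.
  At A: go left to N.
    At N: no left child.
    At N: go right to S.
      S is a leaf — visit S.
    Visit N.
  At A: go right to V.
    At V: no left child.
    At V: go right to H.
      At H: go left to J.
        At J: no left child.
        At J: go right to D.
          At D: go left to M.
            M is a leaf — visit M.
          At D: no right child.
          Visit D.
        Visit J.
      At H: go right to U.
        At U: no left child.
        At U: go right to P.
          At P: no left child.
          At P: go right to L.
            L is a leaf — visit L.
          Visit P.
        Visit U.
      Visit H.
    Visit V.
  Visit A.
Visit Y.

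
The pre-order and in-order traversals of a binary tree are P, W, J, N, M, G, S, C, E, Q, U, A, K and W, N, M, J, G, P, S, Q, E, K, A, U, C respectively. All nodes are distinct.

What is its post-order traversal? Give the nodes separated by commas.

M, N, G, J, W, Q, K, A, U, E, C, S, P

The first element of pre-order is the root; it splits in-order into left and right subtrees.
Root P: left subtree has 5 nodes {W, N, M, J, G}, right has 7 {S, Q, E, K, A, U, C}.
  Root W: left subtree has 0 nodes { }, right has 4 {N, M, J, G}.
    Root J: left subtree has 2 nodes {N, M}, right has 1 {G}.
      Root N: left subtree has 0 nodes { }, right has 1 {M}.
  Root S: left subtree has 0 nodes { }, right has 6 {Q, E, K, A, U, C}.
    Root C: left subtree has 5 nodes {Q, E, K, A, U}, right has 0 { }.
      Root E: left subtree has 1 node {Q}, right has 3 {K, A, U}.
        Root U: left subtree has 2 nodes {K, A}, right has 0 { }.
          Root A: left subtree has 1 node {K}, right has 0 { }.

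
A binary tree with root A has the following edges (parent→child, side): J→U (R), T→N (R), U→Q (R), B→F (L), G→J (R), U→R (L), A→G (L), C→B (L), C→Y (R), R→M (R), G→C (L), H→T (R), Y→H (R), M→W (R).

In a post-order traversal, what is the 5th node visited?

H

Post-order visits the left subtree, then the right subtree, then the node.
At A: go left to G.
  At G: go left to C.
    At C: go left to B.
      At B: go left to F.
        F is a leaf — visit F.
      At B: no right child.
      Visit B.
    At C: go right to Y.
      At Y: no left child.
      At Y: go right to H.
        At H: no left child.
        At H: go right to T.
          At T: no left child.
          At T: go right to N.
            N is a leaf — visit N.
          Visit T.
        Visit H.
      Visit Y.
    Visit C.
  At G: go right to J.
    At J: no left child.
    At J: go right to U.
      At U: go left to R.
        At R: no left child.
        At R: go right to M.
          At M: no left child.
          At M: go right to W.
            W is a leaf — visit W.
          Visit M.
        Visit R.
      At U: go right to Q.
        Q is a leaf — visit Q.
      Visit U.
    Visit J.
  Visit G.
At A: no right child.
Visit A.
Full post-order sequence: F, B, N, T, H, Y, C, W, M, R, Q, U, J, G, A.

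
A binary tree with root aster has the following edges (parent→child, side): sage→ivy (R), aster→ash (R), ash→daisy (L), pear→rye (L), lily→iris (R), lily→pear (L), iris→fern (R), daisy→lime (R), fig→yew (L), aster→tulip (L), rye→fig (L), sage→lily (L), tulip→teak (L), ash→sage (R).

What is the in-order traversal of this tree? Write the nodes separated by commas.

teak, tulip, aster, daisy, lime, ash, yew, fig, rye, pear, lily, iris, fern, sage, ivy

In-order visits the left subtree, then the node, then the right subtree.
At aster: go left to tulip.
  At tulip: go left to teak.
    teak is a leaf — visit teak.
  Visit tulip.
  At tulip: no right child.
Visit aster.
At aster: go right to ash.
  At ash: go left to daisy.
    At daisy: no left child.
    Visit daisy.
    At daisy: go right to lime.
      lime is a leaf — visit lime.
  Visit ash.
  At ash: go right to sage.
    At sage: go left to lily.
      At lily: go left to pear.
        At pear: go left to rye.
          At rye: go left to fig.
            At fig: go left to yew.
              yew is a leaf — visit yew.
            Visit fig.
            At fig: no right child.
          Visit rye.
          At rye: no right child.
        Visit pear.
        At pear: no right child.
      Visit lily.
      At lily: go right to iris.
        At iris: no left child.
        Visit iris.
        At iris: go right to fern.
          fern is a leaf — visit fern.
    Visit sage.
    At sage: go right to ivy.
      ivy is a leaf — visit ivy.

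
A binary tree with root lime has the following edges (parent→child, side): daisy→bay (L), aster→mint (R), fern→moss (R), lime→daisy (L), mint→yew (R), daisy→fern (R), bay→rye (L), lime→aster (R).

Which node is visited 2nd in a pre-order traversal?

daisy

Pre-order visits the node, then its left subtree, then its right subtree.
Visit lime.
At lime: go left to daisy.
  Visit daisy.
  At daisy: go left to bay.
    Visit bay.
    At bay: go left to rye.
      rye is a leaf — visit rye.
    At bay: no right child.
  At daisy: go right to fern.
    Visit fern.
    At fern: no left child.
    At fern: go right to moss.
      moss is a leaf — visit moss.
At lime: go right to aster.
  Visit aster.
  At aster: no left child.
  At aster: go right to mint.
    Visit mint.
    At mint: no left child.
    At mint: go right to yew.
      yew is a leaf — visit yew.
Full pre-order sequence: lime, daisy, bay, rye, fern, moss, aster, mint, yew.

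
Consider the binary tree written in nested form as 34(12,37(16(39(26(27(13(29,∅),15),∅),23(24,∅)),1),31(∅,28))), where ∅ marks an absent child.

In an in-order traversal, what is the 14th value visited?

In-order visits the left subtree, then the node, then the right subtree.
At 34: go left to 12.
  12 is a leaf — visit 12.
Visit 34.
At 34: go right to 37.
  At 37: go left to 16.
    At 16: go left to 39.
      At 39: go left to 26.
        At 26: go left to 27.
          At 27: go left to 13.
            At 13: go left to 29.
              29 is a leaf — visit 29.
            Visit 13.
            At 13: no right child.
          Visit 27.
          At 27: go right to 15.
            15 is a leaf — visit 15.
        Visit 26.
        At 26: no right child.
      Visit 39.
      At 39: go right to 23.
        At 23: go left to 24.
          24 is a leaf — visit 24.
        Visit 23.
        At 23: no right child.
    Visit 16.
    At 16: go right to 1.
      1 is a leaf — visit 1.
  Visit 37.
  At 37: go right to 31.
    At 31: no left child.
    Visit 31.
    At 31: go right to 28.
      28 is a leaf — visit 28.
Full in-order sequence: 12, 34, 29, 13, 27, 15, 26, 39, 24, 23, 16, 1, 37, 31, 28.

31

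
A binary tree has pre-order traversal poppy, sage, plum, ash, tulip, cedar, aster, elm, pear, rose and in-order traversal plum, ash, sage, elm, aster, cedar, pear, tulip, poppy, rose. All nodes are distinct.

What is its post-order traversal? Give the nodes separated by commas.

The first element of pre-order is the root; it splits in-order into left and right subtrees.
Root poppy: left subtree has 8 nodes {plum, ash, sage, elm, aster, cedar, pear, tulip}, right has 1 {rose}.
  Root sage: left subtree has 2 nodes {plum, ash}, right has 5 {elm, aster, cedar, pear, tulip}.
    Root plum: left subtree has 0 nodes { }, right has 1 {ash}.
    Root tulip: left subtree has 4 nodes {elm, aster, cedar, pear}, right has 0 { }.
      Root cedar: left subtree has 2 nodes {elm, aster}, right has 1 {pear}.
        Root aster: left subtree has 1 node {elm}, right has 0 { }.

ash, plum, elm, aster, pear, cedar, tulip, sage, rose, poppy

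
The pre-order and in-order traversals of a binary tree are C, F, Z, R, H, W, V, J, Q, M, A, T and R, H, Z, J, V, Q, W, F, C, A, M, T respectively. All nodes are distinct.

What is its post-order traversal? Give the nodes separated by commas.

The first element of pre-order is the root; it splits in-order into left and right subtrees.
Root C: left subtree has 8 nodes {R, H, Z, J, V, Q, W, F}, right has 3 {A, M, T}.
  Root F: left subtree has 7 nodes {R, H, Z, J, V, Q, W}, right has 0 { }.
    Root Z: left subtree has 2 nodes {R, H}, right has 4 {J, V, Q, W}.
      Root R: left subtree has 0 nodes { }, right has 1 {H}.
      Root W: left subtree has 3 nodes {J, V, Q}, right has 0 { }.
        Root V: left subtree has 1 node {J}, right has 1 {Q}.
  Root M: left subtree has 1 node {A}, right has 1 {T}.

H, R, J, Q, V, W, Z, F, A, T, M, C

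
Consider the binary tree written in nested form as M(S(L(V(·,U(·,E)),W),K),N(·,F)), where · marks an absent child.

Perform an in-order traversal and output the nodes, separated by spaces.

V U E L W S K M N F

In-order visits the left subtree, then the node, then the right subtree.
At M: go left to S.
  At S: go left to L.
    At L: go left to V.
      At V: no left child.
      Visit V.
      At V: go right to U.
        At U: no left child.
        Visit U.
        At U: go right to E.
          E is a leaf — visit E.
    Visit L.
    At L: go right to W.
      W is a leaf — visit W.
  Visit S.
  At S: go right to K.
    K is a leaf — visit K.
Visit M.
At M: go right to N.
  At N: no left child.
  Visit N.
  At N: go right to F.
    F is a leaf — visit F.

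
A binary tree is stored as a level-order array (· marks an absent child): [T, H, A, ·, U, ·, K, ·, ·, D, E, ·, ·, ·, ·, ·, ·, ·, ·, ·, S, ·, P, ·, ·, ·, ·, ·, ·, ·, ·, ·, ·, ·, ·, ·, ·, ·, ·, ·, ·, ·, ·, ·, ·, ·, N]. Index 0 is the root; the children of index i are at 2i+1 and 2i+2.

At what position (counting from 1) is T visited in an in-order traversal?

8

In-order visits the left subtree, then the node, then the right subtree.
At T: go left to H.
  At H: no left child.
  Visit H.
  At H: go right to U.
    At U: go left to D.
      At D: no left child.
      Visit D.
      At D: go right to S.
        S is a leaf — visit S.
    Visit U.
    At U: go right to E.
      At E: no left child.
      Visit E.
      At E: go right to P.
        At P: no left child.
        Visit P.
        At P: go right to N.
          N is a leaf — visit N.
Visit T.
At T: go right to A.
  At A: no left child.
  Visit A.
  At A: go right to K.
    K is a leaf — visit K.
Full in-order sequence: H, D, S, U, E, P, N, T, A, K.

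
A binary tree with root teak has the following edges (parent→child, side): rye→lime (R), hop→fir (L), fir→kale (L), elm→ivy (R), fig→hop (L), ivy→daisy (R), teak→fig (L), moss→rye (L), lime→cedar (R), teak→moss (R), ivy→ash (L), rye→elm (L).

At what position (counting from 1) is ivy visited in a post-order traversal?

7

Post-order visits the left subtree, then the right subtree, then the node.
At teak: go left to fig.
  At fig: go left to hop.
    At hop: go left to fir.
      At fir: go left to kale.
        kale is a leaf — visit kale.
      At fir: no right child.
      Visit fir.
    At hop: no right child.
    Visit hop.
  At fig: no right child.
  Visit fig.
At teak: go right to moss.
  At moss: go left to rye.
    At rye: go left to elm.
      At elm: no left child.
      At elm: go right to ivy.
        At ivy: go left to ash.
          ash is a leaf — visit ash.
        At ivy: go right to daisy.
          daisy is a leaf — visit daisy.
        Visit ivy.
      Visit elm.
    At rye: go right to lime.
      At lime: no left child.
      At lime: go right to cedar.
        cedar is a leaf — visit cedar.
      Visit lime.
    Visit rye.
  At moss: no right child.
  Visit moss.
Visit teak.
Full post-order sequence: kale, fir, hop, fig, ash, daisy, ivy, elm, cedar, lime, rye, moss, teak.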